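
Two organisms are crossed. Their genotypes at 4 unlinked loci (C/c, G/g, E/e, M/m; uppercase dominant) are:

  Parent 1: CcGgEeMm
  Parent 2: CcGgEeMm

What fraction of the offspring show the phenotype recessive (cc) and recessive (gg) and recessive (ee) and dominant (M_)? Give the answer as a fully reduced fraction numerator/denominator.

P(cc gg ee M_) = 3/256

CcGgEeMm gametes: CGEM×1, CGEm×1, CGeM×1, CGem×1, CgEM×1, CgEm×1, CgeM×1, Cgem×1, cGEM×1, cGEm×1, cGeM×1, cGem×1, cgEM×1, cgEm×1, cgeM×1, cgem×1
CcGgEeMm gametes: CGEM×1, CGEm×1, CGeM×1, CGem×1, CgEM×1, CgEm×1, CgeM×1, Cgem×1, cGEM×1, cGEm×1, cGeM×1, cGem×1, cgEM×1, cgEm×1, cgeM×1, cgem×1
CcGgEeMm×CcGgEeMm grid (16·16=256): CCGGEEMM=1 CCGGEEMm=2 CCGGEEmm=1 CCGGEeMM=2 CCGGEeMm=4 CCGGEemm=2 CCGGeeMM=1 CCGGeeMm=2 CCGGeemm=1 CCGgEEMM=2 CCGgEEMm=4 CCGgEEmm=2 CCGgEeMM=4 CCGgEeMm=8 CCGgEemm=4 CCGgeeMM=2 CCGgeeMm=4 CCGgeemm=2 CCggEEMM=1 CCggEEMm=2 CCggEEmm=1 CCggEeMM=2 CCggEeMm=4 CCggEemm=2 CCggeeMM=1 CCggeeMm=2 CCggeemm=1 CcGGEEMM=2 CcGGEEMm=4 CcGGEEmm=2 CcGGEeMM=4 CcGGEeMm=8 CcGGEemm=4 CcGGeeMM=2 CcGGeeMm=4 CcGGeemm=2 CcGgEEMM=4 CcGgEEMm=8 CcGgEEmm=4 CcGgEeMM=8 CcGgEeMm=16 CcGgEemm=8 CcGgeeMM=4 CcGgeeMm=8 CcGgeemm=4 CcggEEMM=2 CcggEEMm=4 CcggEEmm=2 CcggEeMM=4 CcggEeMm=8 CcggEemm=4 CcggeeMM=2 CcggeeMm=4 Ccggeemm=2 ccGGEEMM=1 ccGGEEMm=2 ccGGEEmm=1 ccGGEeMM=2 ccGGEeMm=4 ccGGEemm=2 ccGGeeMM=1 ccGGeeMm=2 ccGGeemm=1 ccGgEEMM=2 ccGgEEMm=4 ccGgEEmm=2 ccGgEeMM=4 ccGgEeMm=8 ccGgEemm=4 ccGgeeMM=2 ccGgeeMm=4 ccGgeemm=2 ccggEEMM=1 ccggEEMm=2 ccggEEmm=1 ccggEeMM=2 ccggEeMm=4 ccggEemm=2 ccggeeMM=1 ccggeeMm=2 ccggeemm=1
cc gg ee M_ hits 3/256; gcd=1; 3÷1/256÷1 = 3/256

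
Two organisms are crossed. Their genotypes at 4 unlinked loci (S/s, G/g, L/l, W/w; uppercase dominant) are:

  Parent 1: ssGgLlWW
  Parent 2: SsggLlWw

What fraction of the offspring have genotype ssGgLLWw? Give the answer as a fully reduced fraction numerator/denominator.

ssGgLlWW gametes: sGLW×4, sGlW×4, sgLW×4, sglW×4
SsggLlWw gametes: SgLW×2, SgLw×2, SglW×2, Sglw×2, sgLW×2, sgLw×2, sglW×2, sglw×2
ssGgLlWW×SsggLlWw grid (16·16=256): SsGgLLWW=8 SsGgLLWw=8 SsGgLlWW=16 SsGgLlWw=16 SsGgllWW=8 SsGgllWw=8 SsggLLWW=8 SsggLLWw=8 SsggLlWW=16 SsggLlWw=16 SsggllWW=8 SsggllWw=8 ssGgLLWW=8 ssGgLLWw=8 ssGgLlWW=16 ssGgLlWw=16 ssGgllWW=8 ssGgllWw=8 ssggLLWW=8 ssggLLWw=8 ssggLlWW=16 ssggLlWw=16 ssggllWW=8 ssggllWw=8
ssGgLLWw hits 8/256; gcd=8; 8÷8/256÷8 = 1/32

P(ssGgLLWw) = 1/32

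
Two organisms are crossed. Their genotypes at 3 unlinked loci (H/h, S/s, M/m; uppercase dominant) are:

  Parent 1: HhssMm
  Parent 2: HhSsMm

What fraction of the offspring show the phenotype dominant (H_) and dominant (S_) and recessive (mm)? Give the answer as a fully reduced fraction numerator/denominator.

P(H_ S_ mm) = 3/32

HhssMm gametes: HsM×2, Hsm×2, hsM×2, hsm×2
HhSsMm gametes: HSM×1, HSm×1, HsM×1, Hsm×1, hSM×1, hSm×1, hsM×1, hsm×1
HhssMm×HhSsMm grid (8·8=64): HHSsMM=2 HHSsMm=4 HHSsmm=2 HHssMM=2 HHssMm=4 HHssmm=2 HhSsMM=4 HhSsMm=8 HhSsmm=4 HhssMM=4 HhssMm=8 Hhssmm=4 hhSsMM=2 hhSsMm=4 hhSsmm=2 hhssMM=2 hhssMm=4 hhssmm=2
H_ S_ mm hits 6/64; gcd=2; 6÷2/64÷2 = 3/32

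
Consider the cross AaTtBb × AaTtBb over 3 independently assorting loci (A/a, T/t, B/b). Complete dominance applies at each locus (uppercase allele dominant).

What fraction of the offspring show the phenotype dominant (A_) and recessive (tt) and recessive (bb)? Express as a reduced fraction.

AaTtBb gametes: ATB×1, ATb×1, AtB×1, Atb×1, aTB×1, aTb×1, atB×1, atb×1
AaTtBb gametes: ATB×1, ATb×1, AtB×1, Atb×1, aTB×1, aTb×1, atB×1, atb×1
AaTtBb×AaTtBb grid (8·8=64): AATTBB=1 AATTBb=2 AATTbb=1 AATtBB=2 AATtBb=4 AATtbb=2 AAttBB=1 AAttBb=2 AAttbb=1 AaTTBB=2 AaTTBb=4 AaTTbb=2 AaTtBB=4 AaTtBb=8 AaTtbb=4 AattBB=2 AattBb=4 Aattbb=2 aaTTBB=1 aaTTBb=2 aaTTbb=1 aaTtBB=2 aaTtBb=4 aaTtbb=2 aattBB=1 aattBb=2 aattbb=1
A_ tt bb hits 3/64; gcd=1; 3÷1/64÷1 = 3/64

P(A_ tt bb) = 3/64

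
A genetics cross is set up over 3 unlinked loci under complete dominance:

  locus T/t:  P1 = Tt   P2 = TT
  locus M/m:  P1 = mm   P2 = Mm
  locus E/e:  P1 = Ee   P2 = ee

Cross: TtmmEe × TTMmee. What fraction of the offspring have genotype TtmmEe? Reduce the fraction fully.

P(TtmmEe) = 1/8

TtmmEe gametes: TmE×2, Tme×2, tmE×2, tme×2
TTMmee gametes: TMe×4, Tme×4
TtmmEe×TTMmee grid (8·8=64): TTMmEe=8 TTMmee=8 TTmmEe=8 TTmmee=8 TtMmEe=8 TtMmee=8 TtmmEe=8 Ttmmee=8
TtmmEe hits 8/64; gcd=8; 8÷8/64÷8 = 1/8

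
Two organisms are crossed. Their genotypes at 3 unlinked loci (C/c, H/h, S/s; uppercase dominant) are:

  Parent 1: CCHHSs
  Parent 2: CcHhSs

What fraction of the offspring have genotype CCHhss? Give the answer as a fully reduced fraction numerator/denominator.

CCHHSs gametes: CHS×4, CHs×4
CcHhSs gametes: CHS×1, CHs×1, ChS×1, Chs×1, cHS×1, cHs×1, chS×1, chs×1
CCHHSs×CcHhSs grid (8·8=64): CCHHSS=4 CCHHSs=8 CCHHss=4 CCHhSS=4 CCHhSs=8 CCHhss=4 CcHHSS=4 CcHHSs=8 CcHHss=4 CcHhSS=4 CcHhSs=8 CcHhss=4
CCHhss hits 4/64; gcd=4; 4÷4/64÷4 = 1/16

P(CCHhss) = 1/16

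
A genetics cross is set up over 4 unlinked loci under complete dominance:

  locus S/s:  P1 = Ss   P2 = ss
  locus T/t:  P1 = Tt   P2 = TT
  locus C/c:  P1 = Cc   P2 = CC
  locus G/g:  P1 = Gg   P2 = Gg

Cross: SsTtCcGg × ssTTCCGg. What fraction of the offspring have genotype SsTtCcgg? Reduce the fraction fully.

SsTtCcGg gametes: STCG×1, STCg×1, STcG×1, STcg×1, StCG×1, StCg×1, StcG×1, Stcg×1, sTCG×1, sTCg×1, sTcG×1, sTcg×1, stCG×1, stCg×1, stcG×1, stcg×1
ssTTCCGg gametes: sTCG×8, sTCg×8
SsTtCcGg×ssTTCCGg grid (16·16=256): SsTTCCGG=8 SsTTCCGg=16 SsTTCCgg=8 SsTTCcGG=8 SsTTCcGg=16 SsTTCcgg=8 SsTtCCGG=8 SsTtCCGg=16 SsTtCCgg=8 SsTtCcGG=8 SsTtCcGg=16 SsTtCcgg=8 ssTTCCGG=8 ssTTCCGg=16 ssTTCCgg=8 ssTTCcGG=8 ssTTCcGg=16 ssTTCcgg=8 ssTtCCGG=8 ssTtCCGg=16 ssTtCCgg=8 ssTtCcGG=8 ssTtCcGg=16 ssTtCcgg=8
SsTtCcgg hits 8/256; gcd=8; 8÷8/256÷8 = 1/32

P(SsTtCcgg) = 1/32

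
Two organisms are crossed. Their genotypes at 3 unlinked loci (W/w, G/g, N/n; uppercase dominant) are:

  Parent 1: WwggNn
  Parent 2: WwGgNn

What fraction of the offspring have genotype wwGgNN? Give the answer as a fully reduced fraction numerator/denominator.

WwggNn gametes: WgN×2, Wgn×2, wgN×2, wgn×2
WwGgNn gametes: WGN×1, WGn×1, WgN×1, Wgn×1, wGN×1, wGn×1, wgN×1, wgn×1
WwggNn×WwGgNn grid (8·8=64): WWGgNN=2 WWGgNn=4 WWGgnn=2 WWggNN=2 WWggNn=4 WWggnn=2 WwGgNN=4 WwGgNn=8 WwGgnn=4 WwggNN=4 WwggNn=8 Wwggnn=4 wwGgNN=2 wwGgNn=4 wwGgnn=2 wwggNN=2 wwggNn=4 wwggnn=2
wwGgNN hits 2/64; gcd=2; 2÷2/64÷2 = 1/32

P(wwGgNN) = 1/32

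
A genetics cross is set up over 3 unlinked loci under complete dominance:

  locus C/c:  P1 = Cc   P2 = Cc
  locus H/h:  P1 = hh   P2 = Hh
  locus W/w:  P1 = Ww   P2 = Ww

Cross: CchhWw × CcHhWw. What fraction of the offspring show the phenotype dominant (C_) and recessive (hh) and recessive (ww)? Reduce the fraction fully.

CchhWw gametes: ChW×2, Chw×2, chW×2, chw×2
CcHhWw gametes: CHW×1, CHw×1, ChW×1, Chw×1, cHW×1, cHw×1, chW×1, chw×1
CchhWw×CcHhWw grid (8·8=64): CCHhWW=2 CCHhWw=4 CCHhww=2 CChhWW=2 CChhWw=4 CChhww=2 CcHhWW=4 CcHhWw=8 CcHhww=4 CchhWW=4 CchhWw=8 Cchhww=4 ccHhWW=2 ccHhWw=4 ccHhww=2 cchhWW=2 cchhWw=4 cchhww=2
C_ hh ww hits 6/64; gcd=2; 6÷2/64÷2 = 3/32

P(C_ hh ww) = 3/32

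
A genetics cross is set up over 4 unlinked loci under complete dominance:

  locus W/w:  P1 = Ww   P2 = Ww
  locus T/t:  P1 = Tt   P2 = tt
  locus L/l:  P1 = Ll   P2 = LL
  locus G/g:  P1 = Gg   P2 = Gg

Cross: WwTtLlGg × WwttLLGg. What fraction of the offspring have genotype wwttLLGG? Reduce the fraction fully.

P(wwttLLGG) = 1/64

WwTtLlGg gametes: WTLG×1, WTLg×1, WTlG×1, WTlg×1, WtLG×1, WtLg×1, WtlG×1, Wtlg×1, wTLG×1, wTLg×1, wTlG×1, wTlg×1, wtLG×1, wtLg×1, wtlG×1, wtlg×1
WwttLLGg gametes: WtLG×4, WtLg×4, wtLG×4, wtLg×4
WwTtLlGg×WwttLLGg grid (16·16=256): WWTtLLGG=4 WWTtLLGg=8 WWTtLLgg=4 WWTtLlGG=4 WWTtLlGg=8 WWTtLlgg=4 WWttLLGG=4 WWttLLGg=8 WWttLLgg=4 WWttLlGG=4 WWttLlGg=8 WWttLlgg=4 WwTtLLGG=8 WwTtLLGg=16 WwTtLLgg=8 WwTtLlGG=8 WwTtLlGg=16 WwTtLlgg=8 WwttLLGG=8 WwttLLGg=16 WwttLLgg=8 WwttLlGG=8 WwttLlGg=16 WwttLlgg=8 wwTtLLGG=4 wwTtLLGg=8 wwTtLLgg=4 wwTtLlGG=4 wwTtLlGg=8 wwTtLlgg=4 wwttLLGG=4 wwttLLGg=8 wwttLLgg=4 wwttLlGG=4 wwttLlGg=8 wwttLlgg=4
wwttLLGG hits 4/256; gcd=4; 4÷4/256÷4 = 1/64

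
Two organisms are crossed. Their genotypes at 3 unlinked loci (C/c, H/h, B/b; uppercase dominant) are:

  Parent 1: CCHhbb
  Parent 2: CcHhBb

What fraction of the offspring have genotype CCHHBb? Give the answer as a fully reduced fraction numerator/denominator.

CCHhbb gametes: CHb×4, Chb×4
CcHhBb gametes: CHB×1, CHb×1, ChB×1, Chb×1, cHB×1, cHb×1, chB×1, chb×1
CCHhbb×CcHhBb grid (8·8=64): CCHHBb=4 CCHHbb=4 CCHhBb=8 CCHhbb=8 CChhBb=4 CChhbb=4 CcHHBb=4 CcHHbb=4 CcHhBb=8 CcHhbb=8 CchhBb=4 Cchhbb=4
CCHHBb hits 4/64; gcd=4; 4÷4/64÷4 = 1/16

P(CCHHBb) = 1/16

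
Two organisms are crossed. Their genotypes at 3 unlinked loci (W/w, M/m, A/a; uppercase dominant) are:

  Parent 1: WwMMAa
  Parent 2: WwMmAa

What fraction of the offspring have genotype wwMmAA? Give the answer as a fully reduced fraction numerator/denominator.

P(wwMmAA) = 1/32

WwMMAa gametes: WMA×2, WMa×2, wMA×2, wMa×2
WwMmAa gametes: WMA×1, WMa×1, WmA×1, Wma×1, wMA×1, wMa×1, wmA×1, wma×1
WwMMAa×WwMmAa grid (8·8=64): WWMMAA=2 WWMMAa=4 WWMMaa=2 WWMmAA=2 WWMmAa=4 WWMmaa=2 WwMMAA=4 WwMMAa=8 WwMMaa=4 WwMmAA=4 WwMmAa=8 WwMmaa=4 wwMMAA=2 wwMMAa=4 wwMMaa=2 wwMmAA=2 wwMmAa=4 wwMmaa=2
wwMmAA hits 2/64; gcd=2; 2÷2/64÷2 = 1/32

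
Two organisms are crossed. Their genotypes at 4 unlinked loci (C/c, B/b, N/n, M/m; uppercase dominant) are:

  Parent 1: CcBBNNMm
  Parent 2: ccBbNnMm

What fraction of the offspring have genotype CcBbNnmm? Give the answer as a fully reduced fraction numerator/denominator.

P(CcBbNnmm) = 1/32

CcBBNNMm gametes: CBNM×4, CBNm×4, cBNM×4, cBNm×4
ccBbNnMm gametes: cBNM×2, cBNm×2, cBnM×2, cBnm×2, cbNM×2, cbNm×2, cbnM×2, cbnm×2
CcBBNNMm×ccBbNnMm grid (16·16=256): CcBBNNMM=8 CcBBNNMm=16 CcBBNNmm=8 CcBBNnMM=8 CcBBNnMm=16 CcBBNnmm=8 CcBbNNMM=8 CcBbNNMm=16 CcBbNNmm=8 CcBbNnMM=8 CcBbNnMm=16 CcBbNnmm=8 ccBBNNMM=8 ccBBNNMm=16 ccBBNNmm=8 ccBBNnMM=8 ccBBNnMm=16 ccBBNnmm=8 ccBbNNMM=8 ccBbNNMm=16 ccBbNNmm=8 ccBbNnMM=8 ccBbNnMm=16 ccBbNnmm=8
CcBbNnmm hits 8/256; gcd=8; 8÷8/256÷8 = 1/32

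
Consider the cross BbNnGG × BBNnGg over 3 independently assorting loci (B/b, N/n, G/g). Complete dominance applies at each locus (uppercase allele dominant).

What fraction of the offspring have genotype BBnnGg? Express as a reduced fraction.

P(BBnnGg) = 1/16

BbNnGG gametes: BNG×2, BnG×2, bNG×2, bnG×2
BBNnGg gametes: BNG×2, BNg×2, BnG×2, Bng×2
BbNnGG×BBNnGg grid (8·8=64): BBNNGG=4 BBNNGg=4 BBNnGG=8 BBNnGg=8 BBnnGG=4 BBnnGg=4 BbNNGG=4 BbNNGg=4 BbNnGG=8 BbNnGg=8 BbnnGG=4 BbnnGg=4
BBnnGg hits 4/64; gcd=4; 4÷4/64÷4 = 1/16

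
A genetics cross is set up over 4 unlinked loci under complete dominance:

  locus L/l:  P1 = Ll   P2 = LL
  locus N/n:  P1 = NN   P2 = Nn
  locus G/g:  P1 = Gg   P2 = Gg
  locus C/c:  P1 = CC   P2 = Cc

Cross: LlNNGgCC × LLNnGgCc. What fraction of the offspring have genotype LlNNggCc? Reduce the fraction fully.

P(LlNNggCc) = 1/32

LlNNGgCC gametes: LNGC×4, LNgC×4, lNGC×4, lNgC×4
LLNnGgCc gametes: LNGC×2, LNGc×2, LNgC×2, LNgc×2, LnGC×2, LnGc×2, LngC×2, Lngc×2
LlNNGgCC×LLNnGgCc grid (16·16=256): LLNNGGCC=8 LLNNGGCc=8 LLNNGgCC=16 LLNNGgCc=16 LLNNggCC=8 LLNNggCc=8 LLNnGGCC=8 LLNnGGCc=8 LLNnGgCC=16 LLNnGgCc=16 LLNnggCC=8 LLNnggCc=8 LlNNGGCC=8 LlNNGGCc=8 LlNNGgCC=16 LlNNGgCc=16 LlNNggCC=8 LlNNggCc=8 LlNnGGCC=8 LlNnGGCc=8 LlNnGgCC=16 LlNnGgCc=16 LlNnggCC=8 LlNnggCc=8
LlNNggCc hits 8/256; gcd=8; 8÷8/256÷8 = 1/32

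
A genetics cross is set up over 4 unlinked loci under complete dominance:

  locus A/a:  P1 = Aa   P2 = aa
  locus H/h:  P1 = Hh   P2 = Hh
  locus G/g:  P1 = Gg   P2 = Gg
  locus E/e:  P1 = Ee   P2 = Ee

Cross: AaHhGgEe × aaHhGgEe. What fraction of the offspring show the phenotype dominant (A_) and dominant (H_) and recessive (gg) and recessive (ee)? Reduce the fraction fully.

P(A_ H_ gg ee) = 3/128

AaHhGgEe gametes: AHGE×1, AHGe×1, AHgE×1, AHge×1, AhGE×1, AhGe×1, AhgE×1, Ahge×1, aHGE×1, aHGe×1, aHgE×1, aHge×1, ahGE×1, ahGe×1, ahgE×1, ahge×1
aaHhGgEe gametes: aHGE×2, aHGe×2, aHgE×2, aHge×2, ahGE×2, ahGe×2, ahgE×2, ahge×2
AaHhGgEe×aaHhGgEe grid (16·16=256): AaHHGGEE=2 AaHHGGEe=4 AaHHGGee=2 AaHHGgEE=4 AaHHGgEe=8 AaHHGgee=4 AaHHggEE=2 AaHHggEe=4 AaHHggee=2 AaHhGGEE=4 AaHhGGEe=8 AaHhGGee=4 AaHhGgEE=8 AaHhGgEe=16 AaHhGgee=8 AaHhggEE=4 AaHhggEe=8 AaHhggee=4 AahhGGEE=2 AahhGGEe=4 AahhGGee=2 AahhGgEE=4 AahhGgEe=8 AahhGgee=4 AahhggEE=2 AahhggEe=4 Aahhggee=2 aaHHGGEE=2 aaHHGGEe=4 aaHHGGee=2 aaHHGgEE=4 aaHHGgEe=8 aaHHGgee=4 aaHHggEE=2 aaHHggEe=4 aaHHggee=2 aaHhGGEE=4 aaHhGGEe=8 aaHhGGee=4 aaHhGgEE=8 aaHhGgEe=16 aaHhGgee=8 aaHhggEE=4 aaHhggEe=8 aaHhggee=4 aahhGGEE=2 aahhGGEe=4 aahhGGee=2 aahhGgEE=4 aahhGgEe=8 aahhGgee=4 aahhggEE=2 aahhggEe=4 aahhggee=2
A_ H_ gg ee hits 6/256; gcd=2; 6÷2/256÷2 = 3/128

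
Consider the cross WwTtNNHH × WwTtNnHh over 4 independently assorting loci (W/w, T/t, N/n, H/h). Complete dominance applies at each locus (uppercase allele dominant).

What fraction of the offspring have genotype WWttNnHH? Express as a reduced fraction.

P(WWttNnHH) = 1/64

WwTtNNHH gametes: WTNH×4, WtNH×4, wTNH×4, wtNH×4
WwTtNnHh gametes: WTNH×1, WTNh×1, WTnH×1, WTnh×1, WtNH×1, WtNh×1, WtnH×1, Wtnh×1, wTNH×1, wTNh×1, wTnH×1, wTnh×1, wtNH×1, wtNh×1, wtnH×1, wtnh×1
WwTtNNHH×WwTtNnHh grid (16·16=256): WWTTNNHH=4 WWTTNNHh=4 WWTTNnHH=4 WWTTNnHh=4 WWTtNNHH=8 WWTtNNHh=8 WWTtNnHH=8 WWTtNnHh=8 WWttNNHH=4 WWttNNHh=4 WWttNnHH=4 WWttNnHh=4 WwTTNNHH=8 WwTTNNHh=8 WwTTNnHH=8 WwTTNnHh=8 WwTtNNHH=16 WwTtNNHh=16 WwTtNnHH=16 WwTtNnHh=16 WwttNNHH=8 WwttNNHh=8 WwttNnHH=8 WwttNnHh=8 wwTTNNHH=4 wwTTNNHh=4 wwTTNnHH=4 wwTTNnHh=4 wwTtNNHH=8 wwTtNNHh=8 wwTtNnHH=8 wwTtNnHh=8 wwttNNHH=4 wwttNNHh=4 wwttNnHH=4 wwttNnHh=4
WWttNnHH hits 4/256; gcd=4; 4÷4/256÷4 = 1/64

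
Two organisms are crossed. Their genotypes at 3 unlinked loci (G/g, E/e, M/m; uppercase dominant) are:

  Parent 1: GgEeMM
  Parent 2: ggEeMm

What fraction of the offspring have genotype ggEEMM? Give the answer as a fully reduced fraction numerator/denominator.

P(ggEEMM) = 1/16

GgEeMM gametes: GEM×2, GeM×2, gEM×2, geM×2
ggEeMm gametes: gEM×2, gEm×2, geM×2, gem×2
GgEeMM×ggEeMm grid (8·8=64): GgEEMM=4 GgEEMm=4 GgEeMM=8 GgEeMm=8 GgeeMM=4 GgeeMm=4 ggEEMM=4 ggEEMm=4 ggEeMM=8 ggEeMm=8 ggeeMM=4 ggeeMm=4
ggEEMM hits 4/64; gcd=4; 4÷4/64÷4 = 1/16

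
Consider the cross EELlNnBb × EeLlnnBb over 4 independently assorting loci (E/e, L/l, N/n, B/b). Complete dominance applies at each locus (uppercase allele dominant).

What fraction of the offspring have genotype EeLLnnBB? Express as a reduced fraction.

EELlNnBb gametes: ELNB×2, ELNb×2, ELnB×2, ELnb×2, ElNB×2, ElNb×2, ElnB×2, Elnb×2
EeLlnnBb gametes: ELnB×2, ELnb×2, ElnB×2, Elnb×2, eLnB×2, eLnb×2, elnB×2, elnb×2
EELlNnBb×EeLlnnBb grid (16·16=256): EELLNnBB=4 EELLNnBb=8 EELLNnbb=4 EELLnnBB=4 EELLnnBb=8 EELLnnbb=4 EELlNnBB=8 EELlNnBb=16 EELlNnbb=8 EELlnnBB=8 EELlnnBb=16 EELlnnbb=8 EEllNnBB=4 EEllNnBb=8 EEllNnbb=4 EEllnnBB=4 EEllnnBb=8 EEllnnbb=4 EeLLNnBB=4 EeLLNnBb=8 EeLLNnbb=4 EeLLnnBB=4 EeLLnnBb=8 EeLLnnbb=4 EeLlNnBB=8 EeLlNnBb=16 EeLlNnbb=8 EeLlnnBB=8 EeLlnnBb=16 EeLlnnbb=8 EellNnBB=4 EellNnBb=8 EellNnbb=4 EellnnBB=4 EellnnBb=8 Eellnnbb=4
EeLLnnBB hits 4/256; gcd=4; 4÷4/256÷4 = 1/64

P(EeLLnnBB) = 1/64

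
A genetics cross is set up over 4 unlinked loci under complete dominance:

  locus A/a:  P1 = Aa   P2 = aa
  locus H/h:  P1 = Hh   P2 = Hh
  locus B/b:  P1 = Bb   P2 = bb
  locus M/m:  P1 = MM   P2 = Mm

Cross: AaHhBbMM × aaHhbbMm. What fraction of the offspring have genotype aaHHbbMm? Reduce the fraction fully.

P(aaHHbbMm) = 1/32

AaHhBbMM gametes: AHBM×2, AHbM×2, AhBM×2, AhbM×2, aHBM×2, aHbM×2, ahBM×2, ahbM×2
aaHhbbMm gametes: aHbM×4, aHbm×4, ahbM×4, ahbm×4
AaHhBbMM×aaHhbbMm grid (16·16=256): AaHHBbMM=8 AaHHBbMm=8 AaHHbbMM=8 AaHHbbMm=8 AaHhBbMM=16 AaHhBbMm=16 AaHhbbMM=16 AaHhbbMm=16 AahhBbMM=8 AahhBbMm=8 AahhbbMM=8 AahhbbMm=8 aaHHBbMM=8 aaHHBbMm=8 aaHHbbMM=8 aaHHbbMm=8 aaHhBbMM=16 aaHhBbMm=16 aaHhbbMM=16 aaHhbbMm=16 aahhBbMM=8 aahhBbMm=8 aahhbbMM=8 aahhbbMm=8
aaHHbbMm hits 8/256; gcd=8; 8÷8/256÷8 = 1/32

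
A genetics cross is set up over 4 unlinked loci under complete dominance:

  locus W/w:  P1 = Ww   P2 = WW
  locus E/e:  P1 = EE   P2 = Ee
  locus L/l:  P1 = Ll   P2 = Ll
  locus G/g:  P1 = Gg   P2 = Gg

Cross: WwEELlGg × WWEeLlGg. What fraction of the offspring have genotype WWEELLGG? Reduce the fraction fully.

WwEELlGg gametes: WELG×2, WELg×2, WElG×2, WElg×2, wELG×2, wELg×2, wElG×2, wElg×2
WWEeLlGg gametes: WELG×2, WELg×2, WElG×2, WElg×2, WeLG×2, WeLg×2, WelG×2, Welg×2
WwEELlGg×WWEeLlGg grid (16·16=256): WWEELLGG=4 WWEELLGg=8 WWEELLgg=4 WWEELlGG=8 WWEELlGg=16 WWEELlgg=8 WWEEllGG=4 WWEEllGg=8 WWEEllgg=4 WWEeLLGG=4 WWEeLLGg=8 WWEeLLgg=4 WWEeLlGG=8 WWEeLlGg=16 WWEeLlgg=8 WWEellGG=4 WWEellGg=8 WWEellgg=4 WwEELLGG=4 WwEELLGg=8 WwEELLgg=4 WwEELlGG=8 WwEELlGg=16 WwEELlgg=8 WwEEllGG=4 WwEEllGg=8 WwEEllgg=4 WwEeLLGG=4 WwEeLLGg=8 WwEeLLgg=4 WwEeLlGG=8 WwEeLlGg=16 WwEeLlgg=8 WwEellGG=4 WwEellGg=8 WwEellgg=4
WWEELLGG hits 4/256; gcd=4; 4÷4/256÷4 = 1/64

P(WWEELLGG) = 1/64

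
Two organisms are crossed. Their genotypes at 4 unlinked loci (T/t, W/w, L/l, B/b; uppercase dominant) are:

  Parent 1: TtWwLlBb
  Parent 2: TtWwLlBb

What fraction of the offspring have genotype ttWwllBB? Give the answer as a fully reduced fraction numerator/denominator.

P(ttWwllBB) = 1/128

TtWwLlBb gametes: TWLB×1, TWLb×1, TWlB×1, TWlb×1, TwLB×1, TwLb×1, TwlB×1, Twlb×1, tWLB×1, tWLb×1, tWlB×1, tWlb×1, twLB×1, twLb×1, twlB×1, twlb×1
TtWwLlBb gametes: TWLB×1, TWLb×1, TWlB×1, TWlb×1, TwLB×1, TwLb×1, TwlB×1, Twlb×1, tWLB×1, tWLb×1, tWlB×1, tWlb×1, twLB×1, twLb×1, twlB×1, twlb×1
TtWwLlBb×TtWwLlBb grid (16·16=256): TTWWLLBB=1 TTWWLLBb=2 TTWWLLbb=1 TTWWLlBB=2 TTWWLlBb=4 TTWWLlbb=2 TTWWllBB=1 TTWWllBb=2 TTWWllbb=1 TTWwLLBB=2 TTWwLLBb=4 TTWwLLbb=2 TTWwLlBB=4 TTWwLlBb=8 TTWwLlbb=4 TTWwllBB=2 TTWwllBb=4 TTWwllbb=2 TTwwLLBB=1 TTwwLLBb=2 TTwwLLbb=1 TTwwLlBB=2 TTwwLlBb=4 TTwwLlbb=2 TTwwllBB=1 TTwwllBb=2 TTwwllbb=1 TtWWLLBB=2 TtWWLLBb=4 TtWWLLbb=2 TtWWLlBB=4 TtWWLlBb=8 TtWWLlbb=4 TtWWllBB=2 TtWWllBb=4 TtWWllbb=2 TtWwLLBB=4 TtWwLLBb=8 TtWwLLbb=4 TtWwLlBB=8 TtWwLlBb=16 TtWwLlbb=8 TtWwllBB=4 TtWwllBb=8 TtWwllbb=4 TtwwLLBB=2 TtwwLLBb=4 TtwwLLbb=2 TtwwLlBB=4 TtwwLlBb=8 TtwwLlbb=4 TtwwllBB=2 TtwwllBb=4 Ttwwllbb=2 ttWWLLBB=1 ttWWLLBb=2 ttWWLLbb=1 ttWWLlBB=2 ttWWLlBb=4 ttWWLlbb=2 ttWWllBB=1 ttWWllBb=2 ttWWllbb=1 ttWwLLBB=2 ttWwLLBb=4 ttWwLLbb=2 ttWwLlBB=4 ttWwLlBb=8 ttWwLlbb=4 ttWwllBB=2 ttWwllBb=4 ttWwllbb=2 ttwwLLBB=1 ttwwLLBb=2 ttwwLLbb=1 ttwwLlBB=2 ttwwLlBb=4 ttwwLlbb=2 ttwwllBB=1 ttwwllBb=2 ttwwllbb=1
ttWwllBB hits 2/256; gcd=2; 2÷2/256÷2 = 1/128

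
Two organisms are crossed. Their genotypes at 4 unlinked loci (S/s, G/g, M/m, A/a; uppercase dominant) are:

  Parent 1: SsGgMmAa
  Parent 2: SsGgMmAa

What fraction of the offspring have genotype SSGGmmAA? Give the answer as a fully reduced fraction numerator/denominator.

P(SSGGmmAA) = 1/256

SsGgMmAa gametes: SGMA×1, SGMa×1, SGmA×1, SGma×1, SgMA×1, SgMa×1, SgmA×1, Sgma×1, sGMA×1, sGMa×1, sGmA×1, sGma×1, sgMA×1, sgMa×1, sgmA×1, sgma×1
SsGgMmAa gametes: SGMA×1, SGMa×1, SGmA×1, SGma×1, SgMA×1, SgMa×1, SgmA×1, Sgma×1, sGMA×1, sGMa×1, sGmA×1, sGma×1, sgMA×1, sgMa×1, sgmA×1, sgma×1
SsGgMmAa×SsGgMmAa grid (16·16=256): SSGGMMAA=1 SSGGMMAa=2 SSGGMMaa=1 SSGGMmAA=2 SSGGMmAa=4 SSGGMmaa=2 SSGGmmAA=1 SSGGmmAa=2 SSGGmmaa=1 SSGgMMAA=2 SSGgMMAa=4 SSGgMMaa=2 SSGgMmAA=4 SSGgMmAa=8 SSGgMmaa=4 SSGgmmAA=2 SSGgmmAa=4 SSGgmmaa=2 SSggMMAA=1 SSggMMAa=2 SSggMMaa=1 SSggMmAA=2 SSggMmAa=4 SSggMmaa=2 SSggmmAA=1 SSggmmAa=2 SSggmmaa=1 SsGGMMAA=2 SsGGMMAa=4 SsGGMMaa=2 SsGGMmAA=4 SsGGMmAa=8 SsGGMmaa=4 SsGGmmAA=2 SsGGmmAa=4 SsGGmmaa=2 SsGgMMAA=4 SsGgMMAa=8 SsGgMMaa=4 SsGgMmAA=8 SsGgMmAa=16 SsGgMmaa=8 SsGgmmAA=4 SsGgmmAa=8 SsGgmmaa=4 SsggMMAA=2 SsggMMAa=4 SsggMMaa=2 SsggMmAA=4 SsggMmAa=8 SsggMmaa=4 SsggmmAA=2 SsggmmAa=4 Ssggmmaa=2 ssGGMMAA=1 ssGGMMAa=2 ssGGMMaa=1 ssGGMmAA=2 ssGGMmAa=4 ssGGMmaa=2 ssGGmmAA=1 ssGGmmAa=2 ssGGmmaa=1 ssGgMMAA=2 ssGgMMAa=4 ssGgMMaa=2 ssGgMmAA=4 ssGgMmAa=8 ssGgMmaa=4 ssGgmmAA=2 ssGgmmAa=4 ssGgmmaa=2 ssggMMAA=1 ssggMMAa=2 ssggMMaa=1 ssggMmAA=2 ssggMmAa=4 ssggMmaa=2 ssggmmAA=1 ssggmmAa=2 ssggmmaa=1
SSGGmmAA hits 1/256; gcd=1; 1÷1/256÷1 = 1/256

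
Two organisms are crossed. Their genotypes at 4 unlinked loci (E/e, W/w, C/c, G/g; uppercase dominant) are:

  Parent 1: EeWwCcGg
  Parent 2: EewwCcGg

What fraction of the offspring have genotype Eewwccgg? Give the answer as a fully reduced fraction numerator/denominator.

EeWwCcGg gametes: EWCG×1, EWCg×1, EWcG×1, EWcg×1, EwCG×1, EwCg×1, EwcG×1, Ewcg×1, eWCG×1, eWCg×1, eWcG×1, eWcg×1, ewCG×1, ewCg×1, ewcG×1, ewcg×1
EewwCcGg gametes: EwCG×2, EwCg×2, EwcG×2, Ewcg×2, ewCG×2, ewCg×2, ewcG×2, ewcg×2
EeWwCcGg×EewwCcGg grid (16·16=256): EEWwCCGG=2 EEWwCCGg=4 EEWwCCgg=2 EEWwCcGG=4 EEWwCcGg=8 EEWwCcgg=4 EEWwccGG=2 EEWwccGg=4 EEWwccgg=2 EEwwCCGG=2 EEwwCCGg=4 EEwwCCgg=2 EEwwCcGG=4 EEwwCcGg=8 EEwwCcgg=4 EEwwccGG=2 EEwwccGg=4 EEwwccgg=2 EeWwCCGG=4 EeWwCCGg=8 EeWwCCgg=4 EeWwCcGG=8 EeWwCcGg=16 EeWwCcgg=8 EeWwccGG=4 EeWwccGg=8 EeWwccgg=4 EewwCCGG=4 EewwCCGg=8 EewwCCgg=4 EewwCcGG=8 EewwCcGg=16 EewwCcgg=8 EewwccGG=4 EewwccGg=8 Eewwccgg=4 eeWwCCGG=2 eeWwCCGg=4 eeWwCCgg=2 eeWwCcGG=4 eeWwCcGg=8 eeWwCcgg=4 eeWwccGG=2 eeWwccGg=4 eeWwccgg=2 eewwCCGG=2 eewwCCGg=4 eewwCCgg=2 eewwCcGG=4 eewwCcGg=8 eewwCcgg=4 eewwccGG=2 eewwccGg=4 eewwccgg=2
Eewwccgg hits 4/256; gcd=4; 4÷4/256÷4 = 1/64

P(Eewwccgg) = 1/64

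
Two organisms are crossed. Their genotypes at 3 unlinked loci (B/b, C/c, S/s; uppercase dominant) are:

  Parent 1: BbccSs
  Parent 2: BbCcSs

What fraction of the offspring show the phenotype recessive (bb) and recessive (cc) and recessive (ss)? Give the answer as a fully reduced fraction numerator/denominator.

P(bb cc ss) = 1/32

BbccSs gametes: BcS×2, Bcs×2, bcS×2, bcs×2
BbCcSs gametes: BCS×1, BCs×1, BcS×1, Bcs×1, bCS×1, bCs×1, bcS×1, bcs×1
BbccSs×BbCcSs grid (8·8=64): BBCcSS=2 BBCcSs=4 BBCcss=2 BBccSS=2 BBccSs=4 BBccss=2 BbCcSS=4 BbCcSs=8 BbCcss=4 BbccSS=4 BbccSs=8 Bbccss=4 bbCcSS=2 bbCcSs=4 bbCcss=2 bbccSS=2 bbccSs=4 bbccss=2
bb cc ss hits 2/64; gcd=2; 2÷2/64÷2 = 1/32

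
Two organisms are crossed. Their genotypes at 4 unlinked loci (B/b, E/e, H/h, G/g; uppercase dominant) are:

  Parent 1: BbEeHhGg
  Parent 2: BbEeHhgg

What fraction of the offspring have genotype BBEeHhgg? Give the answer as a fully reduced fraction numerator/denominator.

BbEeHhGg gametes: BEHG×1, BEHg×1, BEhG×1, BEhg×1, BeHG×1, BeHg×1, BehG×1, Behg×1, bEHG×1, bEHg×1, bEhG×1, bEhg×1, beHG×1, beHg×1, behG×1, behg×1
BbEeHhgg gametes: BEHg×2, BEhg×2, BeHg×2, Behg×2, bEHg×2, bEhg×2, beHg×2, behg×2
BbEeHhGg×BbEeHhgg grid (16·16=256): BBEEHHGg=2 BBEEHHgg=2 BBEEHhGg=4 BBEEHhgg=4 BBEEhhGg=2 BBEEhhgg=2 BBEeHHGg=4 BBEeHHgg=4 BBEeHhGg=8 BBEeHhgg=8 BBEehhGg=4 BBEehhgg=4 BBeeHHGg=2 BBeeHHgg=2 BBeeHhGg=4 BBeeHhgg=4 BBeehhGg=2 BBeehhgg=2 BbEEHHGg=4 BbEEHHgg=4 BbEEHhGg=8 BbEEHhgg=8 BbEEhhGg=4 BbEEhhgg=4 BbEeHHGg=8 BbEeHHgg=8 BbEeHhGg=16 BbEeHhgg=16 BbEehhGg=8 BbEehhgg=8 BbeeHHGg=4 BbeeHHgg=4 BbeeHhGg=8 BbeeHhgg=8 BbeehhGg=4 Bbeehhgg=4 bbEEHHGg=2 bbEEHHgg=2 bbEEHhGg=4 bbEEHhgg=4 bbEEhhGg=2 bbEEhhgg=2 bbEeHHGg=4 bbEeHHgg=4 bbEeHhGg=8 bbEeHhgg=8 bbEehhGg=4 bbEehhgg=4 bbeeHHGg=2 bbeeHHgg=2 bbeeHhGg=4 bbeeHhgg=4 bbeehhGg=2 bbeehhgg=2
BBEeHhgg hits 8/256; gcd=8; 8÷8/256÷8 = 1/32

P(BBEeHhgg) = 1/32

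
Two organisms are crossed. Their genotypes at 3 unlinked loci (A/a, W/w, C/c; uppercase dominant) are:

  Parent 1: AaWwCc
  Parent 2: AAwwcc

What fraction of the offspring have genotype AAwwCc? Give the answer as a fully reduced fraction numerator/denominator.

P(AAwwCc) = 1/8

AaWwCc gametes: AWC×1, AWc×1, AwC×1, Awc×1, aWC×1, aWc×1, awC×1, awc×1
AAwwcc gametes: Awc×8
AaWwCc×AAwwcc grid (8·8=64): AAWwCc=8 AAWwcc=8 AAwwCc=8 AAwwcc=8 AaWwCc=8 AaWwcc=8 AawwCc=8 Aawwcc=8
AAwwCc hits 8/64; gcd=8; 8÷8/64÷8 = 1/8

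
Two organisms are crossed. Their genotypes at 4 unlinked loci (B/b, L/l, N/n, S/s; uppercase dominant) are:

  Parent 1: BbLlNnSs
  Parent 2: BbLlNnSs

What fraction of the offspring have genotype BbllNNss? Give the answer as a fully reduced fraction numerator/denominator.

P(BbllNNss) = 1/128

BbLlNnSs gametes: BLNS×1, BLNs×1, BLnS×1, BLns×1, BlNS×1, BlNs×1, BlnS×1, Blns×1, bLNS×1, bLNs×1, bLnS×1, bLns×1, blNS×1, blNs×1, blnS×1, blns×1
BbLlNnSs gametes: BLNS×1, BLNs×1, BLnS×1, BLns×1, BlNS×1, BlNs×1, BlnS×1, Blns×1, bLNS×1, bLNs×1, bLnS×1, bLns×1, blNS×1, blNs×1, blnS×1, blns×1
BbLlNnSs×BbLlNnSs grid (16·16=256): BBLLNNSS=1 BBLLNNSs=2 BBLLNNss=1 BBLLNnSS=2 BBLLNnSs=4 BBLLNnss=2 BBLLnnSS=1 BBLLnnSs=2 BBLLnnss=1 BBLlNNSS=2 BBLlNNSs=4 BBLlNNss=2 BBLlNnSS=4 BBLlNnSs=8 BBLlNnss=4 BBLlnnSS=2 BBLlnnSs=4 BBLlnnss=2 BBllNNSS=1 BBllNNSs=2 BBllNNss=1 BBllNnSS=2 BBllNnSs=4 BBllNnss=2 BBllnnSS=1 BBllnnSs=2 BBllnnss=1 BbLLNNSS=2 BbLLNNSs=4 BbLLNNss=2 BbLLNnSS=4 BbLLNnSs=8 BbLLNnss=4 BbLLnnSS=2 BbLLnnSs=4 BbLLnnss=2 BbLlNNSS=4 BbLlNNSs=8 BbLlNNss=4 BbLlNnSS=8 BbLlNnSs=16 BbLlNnss=8 BbLlnnSS=4 BbLlnnSs=8 BbLlnnss=4 BbllNNSS=2 BbllNNSs=4 BbllNNss=2 BbllNnSS=4 BbllNnSs=8 BbllNnss=4 BbllnnSS=2 BbllnnSs=4 Bbllnnss=2 bbLLNNSS=1 bbLLNNSs=2 bbLLNNss=1 bbLLNnSS=2 bbLLNnSs=4 bbLLNnss=2 bbLLnnSS=1 bbLLnnSs=2 bbLLnnss=1 bbLlNNSS=2 bbLlNNSs=4 bbLlNNss=2 bbLlNnSS=4 bbLlNnSs=8 bbLlNnss=4 bbLlnnSS=2 bbLlnnSs=4 bbLlnnss=2 bbllNNSS=1 bbllNNSs=2 bbllNNss=1 bbllNnSS=2 bbllNnSs=4 bbllNnss=2 bbllnnSS=1 bbllnnSs=2 bbllnnss=1
BbllNNss hits 2/256; gcd=2; 2÷2/256÷2 = 1/128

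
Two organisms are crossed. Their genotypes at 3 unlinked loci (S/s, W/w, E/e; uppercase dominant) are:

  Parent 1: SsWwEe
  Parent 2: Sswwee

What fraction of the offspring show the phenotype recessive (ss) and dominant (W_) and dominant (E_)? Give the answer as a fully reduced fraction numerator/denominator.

SsWwEe gametes: SWE×1, SWe×1, SwE×1, Swe×1, sWE×1, sWe×1, swE×1, swe×1
Sswwee gametes: Swe×4, swe×4
SsWwEe×Sswwee grid (8·8=64): SSWwEe=4 SSWwee=4 SSwwEe=4 SSwwee=4 SsWwEe=8 SsWwee=8 SswwEe=8 Sswwee=8 ssWwEe=4 ssWwee=4 sswwEe=4 sswwee=4
ss W_ E_ hits 4/64; gcd=4; 4÷4/64÷4 = 1/16

P(ss W_ E_) = 1/16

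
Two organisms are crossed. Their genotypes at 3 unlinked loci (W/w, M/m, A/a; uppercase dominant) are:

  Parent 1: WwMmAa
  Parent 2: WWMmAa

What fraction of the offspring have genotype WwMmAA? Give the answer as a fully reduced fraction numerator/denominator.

WwMmAa gametes: WMA×1, WMa×1, WmA×1, Wma×1, wMA×1, wMa×1, wmA×1, wma×1
WWMmAa gametes: WMA×2, WMa×2, WmA×2, Wma×2
WwMmAa×WWMmAa grid (8·8=64): WWMMAA=2 WWMMAa=4 WWMMaa=2 WWMmAA=4 WWMmAa=8 WWMmaa=4 WWmmAA=2 WWmmAa=4 WWmmaa=2 WwMMAA=2 WwMMAa=4 WwMMaa=2 WwMmAA=4 WwMmAa=8 WwMmaa=4 WwmmAA=2 WwmmAa=4 Wwmmaa=2
WwMmAA hits 4/64; gcd=4; 4÷4/64÷4 = 1/16

P(WwMmAA) = 1/16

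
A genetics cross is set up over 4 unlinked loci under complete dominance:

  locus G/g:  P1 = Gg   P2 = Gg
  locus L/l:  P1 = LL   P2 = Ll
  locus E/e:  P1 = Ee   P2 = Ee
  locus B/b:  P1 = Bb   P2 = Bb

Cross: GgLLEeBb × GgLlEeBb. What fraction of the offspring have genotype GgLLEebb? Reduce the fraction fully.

P(GgLLEebb) = 1/32

GgLLEeBb gametes: GLEB×2, GLEb×2, GLeB×2, GLeb×2, gLEB×2, gLEb×2, gLeB×2, gLeb×2
GgLlEeBb gametes: GLEB×1, GLEb×1, GLeB×1, GLeb×1, GlEB×1, GlEb×1, GleB×1, Gleb×1, gLEB×1, gLEb×1, gLeB×1, gLeb×1, glEB×1, glEb×1, gleB×1, gleb×1
GgLLEeBb×GgLlEeBb grid (16·16=256): GGLLEEBB=2 GGLLEEBb=4 GGLLEEbb=2 GGLLEeBB=4 GGLLEeBb=8 GGLLEebb=4 GGLLeeBB=2 GGLLeeBb=4 GGLLeebb=2 GGLlEEBB=2 GGLlEEBb=4 GGLlEEbb=2 GGLlEeBB=4 GGLlEeBb=8 GGLlEebb=4 GGLleeBB=2 GGLleeBb=4 GGLleebb=2 GgLLEEBB=4 GgLLEEBb=8 GgLLEEbb=4 GgLLEeBB=8 GgLLEeBb=16 GgLLEebb=8 GgLLeeBB=4 GgLLeeBb=8 GgLLeebb=4 GgLlEEBB=4 GgLlEEBb=8 GgLlEEbb=4 GgLlEeBB=8 GgLlEeBb=16 GgLlEebb=8 GgLleeBB=4 GgLleeBb=8 GgLleebb=4 ggLLEEBB=2 ggLLEEBb=4 ggLLEEbb=2 ggLLEeBB=4 ggLLEeBb=8 ggLLEebb=4 ggLLeeBB=2 ggLLeeBb=4 ggLLeebb=2 ggLlEEBB=2 ggLlEEBb=4 ggLlEEbb=2 ggLlEeBB=4 ggLlEeBb=8 ggLlEebb=4 ggLleeBB=2 ggLleeBb=4 ggLleebb=2
GgLLEebb hits 8/256; gcd=8; 8÷8/256÷8 = 1/32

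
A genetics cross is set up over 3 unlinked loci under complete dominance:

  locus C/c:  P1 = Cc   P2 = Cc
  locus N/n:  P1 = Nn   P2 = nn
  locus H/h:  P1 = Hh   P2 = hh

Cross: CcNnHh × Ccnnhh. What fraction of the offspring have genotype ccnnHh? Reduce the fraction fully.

P(ccnnHh) = 1/16

CcNnHh gametes: CNH×1, CNh×1, CnH×1, Cnh×1, cNH×1, cNh×1, cnH×1, cnh×1
Ccnnhh gametes: Cnh×4, cnh×4
CcNnHh×Ccnnhh grid (8·8=64): CCNnHh=4 CCNnhh=4 CCnnHh=4 CCnnhh=4 CcNnHh=8 CcNnhh=8 CcnnHh=8 Ccnnhh=8 ccNnHh=4 ccNnhh=4 ccnnHh=4 ccnnhh=4
ccnnHh hits 4/64; gcd=4; 4÷4/64÷4 = 1/16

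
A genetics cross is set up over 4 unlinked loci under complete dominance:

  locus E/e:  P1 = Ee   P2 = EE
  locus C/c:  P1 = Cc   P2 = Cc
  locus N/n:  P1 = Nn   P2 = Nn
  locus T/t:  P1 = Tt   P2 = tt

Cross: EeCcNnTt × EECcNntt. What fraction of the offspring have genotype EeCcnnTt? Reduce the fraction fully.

P(EeCcnnTt) = 1/32

EeCcNnTt gametes: ECNT×1, ECNt×1, ECnT×1, ECnt×1, EcNT×1, EcNt×1, EcnT×1, Ecnt×1, eCNT×1, eCNt×1, eCnT×1, eCnt×1, ecNT×1, ecNt×1, ecnT×1, ecnt×1
EECcNntt gametes: ECNt×4, ECnt×4, EcNt×4, Ecnt×4
EeCcNnTt×EECcNntt grid (16·16=256): EECCNNTt=4 EECCNNtt=4 EECCNnTt=8 EECCNntt=8 EECCnnTt=4 EECCnntt=4 EECcNNTt=8 EECcNNtt=8 EECcNnTt=16 EECcNntt=16 EECcnnTt=8 EECcnntt=8 EEccNNTt=4 EEccNNtt=4 EEccNnTt=8 EEccNntt=8 EEccnnTt=4 EEccnntt=4 EeCCNNTt=4 EeCCNNtt=4 EeCCNnTt=8 EeCCNntt=8 EeCCnnTt=4 EeCCnntt=4 EeCcNNTt=8 EeCcNNtt=8 EeCcNnTt=16 EeCcNntt=16 EeCcnnTt=8 EeCcnntt=8 EeccNNTt=4 EeccNNtt=4 EeccNnTt=8 EeccNntt=8 EeccnnTt=4 Eeccnntt=4
EeCcnnTt hits 8/256; gcd=8; 8÷8/256÷8 = 1/32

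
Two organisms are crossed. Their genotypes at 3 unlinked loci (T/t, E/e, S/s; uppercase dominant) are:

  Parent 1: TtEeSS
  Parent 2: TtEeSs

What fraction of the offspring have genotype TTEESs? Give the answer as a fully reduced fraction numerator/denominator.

P(TTEESs) = 1/32

TtEeSS gametes: TES×2, TeS×2, tES×2, teS×2
TtEeSs gametes: TES×1, TEs×1, TeS×1, Tes×1, tES×1, tEs×1, teS×1, tes×1
TtEeSS×TtEeSs grid (8·8=64): TTEESS=2 TTEESs=2 TTEeSS=4 TTEeSs=4 TTeeSS=2 TTeeSs=2 TtEESS=4 TtEESs=4 TtEeSS=8 TtEeSs=8 TteeSS=4 TteeSs=4 ttEESS=2 ttEESs=2 ttEeSS=4 ttEeSs=4 tteeSS=2 tteeSs=2
TTEESs hits 2/64; gcd=2; 2÷2/64÷2 = 1/32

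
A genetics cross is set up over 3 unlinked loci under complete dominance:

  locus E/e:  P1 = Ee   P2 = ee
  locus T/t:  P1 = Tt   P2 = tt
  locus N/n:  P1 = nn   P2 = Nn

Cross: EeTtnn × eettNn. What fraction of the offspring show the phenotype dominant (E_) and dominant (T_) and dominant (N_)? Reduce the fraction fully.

P(E_ T_ N_) = 1/8

EeTtnn gametes: ETn×2, Etn×2, eTn×2, etn×2
eettNn gametes: etN×4, etn×4
EeTtnn×eettNn grid (8·8=64): EeTtNn=8 EeTtnn=8 EettNn=8 Eettnn=8 eeTtNn=8 eeTtnn=8 eettNn=8 eettnn=8
E_ T_ N_ hits 8/64; gcd=8; 8÷8/64÷8 = 1/8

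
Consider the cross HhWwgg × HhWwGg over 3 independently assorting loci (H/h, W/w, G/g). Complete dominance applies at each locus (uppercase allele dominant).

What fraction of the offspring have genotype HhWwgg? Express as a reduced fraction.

P(HhWwgg) = 1/8

HhWwgg gametes: HWg×2, Hwg×2, hWg×2, hwg×2
HhWwGg gametes: HWG×1, HWg×1, HwG×1, Hwg×1, hWG×1, hWg×1, hwG×1, hwg×1
HhWwgg×HhWwGg grid (8·8=64): HHWWGg=2 HHWWgg=2 HHWwGg=4 HHWwgg=4 HHwwGg=2 HHwwgg=2 HhWWGg=4 HhWWgg=4 HhWwGg=8 HhWwgg=8 HhwwGg=4 Hhwwgg=4 hhWWGg=2 hhWWgg=2 hhWwGg=4 hhWwgg=4 hhwwGg=2 hhwwgg=2
HhWwgg hits 8/64; gcd=8; 8÷8/64÷8 = 1/8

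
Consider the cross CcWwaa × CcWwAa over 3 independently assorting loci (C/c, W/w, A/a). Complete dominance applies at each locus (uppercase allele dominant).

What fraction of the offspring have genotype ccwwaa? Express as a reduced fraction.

P(ccwwaa) = 1/32

CcWwaa gametes: CWa×2, Cwa×2, cWa×2, cwa×2
CcWwAa gametes: CWA×1, CWa×1, CwA×1, Cwa×1, cWA×1, cWa×1, cwA×1, cwa×1
CcWwaa×CcWwAa grid (8·8=64): CCWWAa=2 CCWWaa=2 CCWwAa=4 CCWwaa=4 CCwwAa=2 CCwwaa=2 CcWWAa=4 CcWWaa=4 CcWwAa=8 CcWwaa=8 CcwwAa=4 Ccwwaa=4 ccWWAa=2 ccWWaa=2 ccWwAa=4 ccWwaa=4 ccwwAa=2 ccwwaa=2
ccwwaa hits 2/64; gcd=2; 2÷2/64÷2 = 1/32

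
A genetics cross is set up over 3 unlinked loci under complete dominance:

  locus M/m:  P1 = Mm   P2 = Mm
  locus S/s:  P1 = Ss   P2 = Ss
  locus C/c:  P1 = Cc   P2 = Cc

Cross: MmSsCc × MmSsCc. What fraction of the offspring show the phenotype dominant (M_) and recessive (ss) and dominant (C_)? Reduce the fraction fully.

MmSsCc gametes: MSC×1, MSc×1, MsC×1, Msc×1, mSC×1, mSc×1, msC×1, msc×1
MmSsCc gametes: MSC×1, MSc×1, MsC×1, Msc×1, mSC×1, mSc×1, msC×1, msc×1
MmSsCc×MmSsCc grid (8·8=64): MMSSCC=1 MMSSCc=2 MMSScc=1 MMSsCC=2 MMSsCc=4 MMSscc=2 MMssCC=1 MMssCc=2 MMsscc=1 MmSSCC=2 MmSSCc=4 MmSScc=2 MmSsCC=4 MmSsCc=8 MmSscc=4 MmssCC=2 MmssCc=4 Mmsscc=2 mmSSCC=1 mmSSCc=2 mmSScc=1 mmSsCC=2 mmSsCc=4 mmSscc=2 mmssCC=1 mmssCc=2 mmsscc=1
M_ ss C_ hits 9/64; gcd=1; 9÷1/64÷1 = 9/64

P(M_ ss C_) = 9/64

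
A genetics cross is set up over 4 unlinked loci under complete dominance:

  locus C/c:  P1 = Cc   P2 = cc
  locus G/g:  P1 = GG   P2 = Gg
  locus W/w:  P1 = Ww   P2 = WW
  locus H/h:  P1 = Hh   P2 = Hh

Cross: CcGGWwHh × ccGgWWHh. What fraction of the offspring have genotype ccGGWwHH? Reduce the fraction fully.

CcGGWwHh gametes: CGWH×2, CGWh×2, CGwH×2, CGwh×2, cGWH×2, cGWh×2, cGwH×2, cGwh×2
ccGgWWHh gametes: cGWH×4, cGWh×4, cgWH×4, cgWh×4
CcGGWwHh×ccGgWWHh grid (16·16=256): CcGGWWHH=8 CcGGWWHh=16 CcGGWWhh=8 CcGGWwHH=8 CcGGWwHh=16 CcGGWwhh=8 CcGgWWHH=8 CcGgWWHh=16 CcGgWWhh=8 CcGgWwHH=8 CcGgWwHh=16 CcGgWwhh=8 ccGGWWHH=8 ccGGWWHh=16 ccGGWWhh=8 ccGGWwHH=8 ccGGWwHh=16 ccGGWwhh=8 ccGgWWHH=8 ccGgWWHh=16 ccGgWWhh=8 ccGgWwHH=8 ccGgWwHh=16 ccGgWwhh=8
ccGGWwHH hits 8/256; gcd=8; 8÷8/256÷8 = 1/32

P(ccGGWwHH) = 1/32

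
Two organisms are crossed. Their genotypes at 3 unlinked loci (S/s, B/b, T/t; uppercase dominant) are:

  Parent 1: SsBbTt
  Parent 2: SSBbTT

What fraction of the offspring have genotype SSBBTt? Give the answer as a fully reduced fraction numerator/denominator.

P(SSBBTt) = 1/16

SsBbTt gametes: SBT×1, SBt×1, SbT×1, Sbt×1, sBT×1, sBt×1, sbT×1, sbt×1
SSBbTT gametes: SBT×4, SbT×4
SsBbTt×SSBbTT grid (8·8=64): SSBBTT=4 SSBBTt=4 SSBbTT=8 SSBbTt=8 SSbbTT=4 SSbbTt=4 SsBBTT=4 SsBBTt=4 SsBbTT=8 SsBbTt=8 SsbbTT=4 SsbbTt=4
SSBBTt hits 4/64; gcd=4; 4÷4/64÷4 = 1/16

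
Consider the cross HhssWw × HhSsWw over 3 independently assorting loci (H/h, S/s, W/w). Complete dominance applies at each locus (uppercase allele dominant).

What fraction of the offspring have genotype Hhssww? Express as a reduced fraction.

P(Hhssww) = 1/16

HhssWw gametes: HsW×2, Hsw×2, hsW×2, hsw×2
HhSsWw gametes: HSW×1, HSw×1, HsW×1, Hsw×1, hSW×1, hSw×1, hsW×1, hsw×1
HhssWw×HhSsWw grid (8·8=64): HHSsWW=2 HHSsWw=4 HHSsww=2 HHssWW=2 HHssWw=4 HHssww=2 HhSsWW=4 HhSsWw=8 HhSsww=4 HhssWW=4 HhssWw=8 Hhssww=4 hhSsWW=2 hhSsWw=4 hhSsww=2 hhssWW=2 hhssWw=4 hhssww=2
Hhssww hits 4/64; gcd=4; 4÷4/64÷4 = 1/16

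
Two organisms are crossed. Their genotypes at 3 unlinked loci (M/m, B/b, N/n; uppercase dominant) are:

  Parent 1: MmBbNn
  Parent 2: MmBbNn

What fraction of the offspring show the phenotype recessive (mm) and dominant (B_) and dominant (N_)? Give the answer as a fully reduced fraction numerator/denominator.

MmBbNn gametes: MBN×1, MBn×1, MbN×1, Mbn×1, mBN×1, mBn×1, mbN×1, mbn×1
MmBbNn gametes: MBN×1, MBn×1, MbN×1, Mbn×1, mBN×1, mBn×1, mbN×1, mbn×1
MmBbNn×MmBbNn grid (8·8=64): MMBBNN=1 MMBBNn=2 MMBBnn=1 MMBbNN=2 MMBbNn=4 MMBbnn=2 MMbbNN=1 MMbbNn=2 MMbbnn=1 MmBBNN=2 MmBBNn=4 MmBBnn=2 MmBbNN=4 MmBbNn=8 MmBbnn=4 MmbbNN=2 MmbbNn=4 Mmbbnn=2 mmBBNN=1 mmBBNn=2 mmBBnn=1 mmBbNN=2 mmBbNn=4 mmBbnn=2 mmbbNN=1 mmbbNn=2 mmbbnn=1
mm B_ N_ hits 9/64; gcd=1; 9÷1/64÷1 = 9/64

P(mm B_ N_) = 9/64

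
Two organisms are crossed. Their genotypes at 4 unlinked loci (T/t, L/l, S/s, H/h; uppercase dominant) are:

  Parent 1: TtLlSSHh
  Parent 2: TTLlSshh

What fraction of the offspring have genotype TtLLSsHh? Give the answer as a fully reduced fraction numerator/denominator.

P(TtLLSsHh) = 1/32

TtLlSSHh gametes: TLSH×2, TLSh×2, TlSH×2, TlSh×2, tLSH×2, tLSh×2, tlSH×2, tlSh×2
TTLlSshh gametes: TLSh×4, TLsh×4, TlSh×4, Tlsh×4
TtLlSSHh×TTLlSshh grid (16·16=256): TTLLSSHh=8 TTLLSShh=8 TTLLSsHh=8 TTLLSshh=8 TTLlSSHh=16 TTLlSShh=16 TTLlSsHh=16 TTLlSshh=16 TTllSSHh=8 TTllSShh=8 TTllSsHh=8 TTllSshh=8 TtLLSSHh=8 TtLLSShh=8 TtLLSsHh=8 TtLLSshh=8 TtLlSSHh=16 TtLlSShh=16 TtLlSsHh=16 TtLlSshh=16 TtllSSHh=8 TtllSShh=8 TtllSsHh=8 TtllSshh=8
TtLLSsHh hits 8/256; gcd=8; 8÷8/256÷8 = 1/32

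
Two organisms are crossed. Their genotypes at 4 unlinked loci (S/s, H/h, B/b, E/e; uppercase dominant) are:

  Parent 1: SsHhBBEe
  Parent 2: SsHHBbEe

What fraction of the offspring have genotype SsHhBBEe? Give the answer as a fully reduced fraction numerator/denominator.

SsHhBBEe gametes: SHBE×2, SHBe×2, ShBE×2, ShBe×2, sHBE×2, sHBe×2, shBE×2, shBe×2
SsHHBbEe gametes: SHBE×2, SHBe×2, SHbE×2, SHbe×2, sHBE×2, sHBe×2, sHbE×2, sHbe×2
SsHhBBEe×SsHHBbEe grid (16·16=256): SSHHBBEE=4 SSHHBBEe=8 SSHHBBee=4 SSHHBbEE=4 SSHHBbEe=8 SSHHBbee=4 SSHhBBEE=4 SSHhBBEe=8 SSHhBBee=4 SSHhBbEE=4 SSHhBbEe=8 SSHhBbee=4 SsHHBBEE=8 SsHHBBEe=16 SsHHBBee=8 SsHHBbEE=8 SsHHBbEe=16 SsHHBbee=8 SsHhBBEE=8 SsHhBBEe=16 SsHhBBee=8 SsHhBbEE=8 SsHhBbEe=16 SsHhBbee=8 ssHHBBEE=4 ssHHBBEe=8 ssHHBBee=4 ssHHBbEE=4 ssHHBbEe=8 ssHHBbee=4 ssHhBBEE=4 ssHhBBEe=8 ssHhBBee=4 ssHhBbEE=4 ssHhBbEe=8 ssHhBbee=4
SsHhBBEe hits 16/256; gcd=16; 16÷16/256÷16 = 1/16

P(SsHhBBEe) = 1/16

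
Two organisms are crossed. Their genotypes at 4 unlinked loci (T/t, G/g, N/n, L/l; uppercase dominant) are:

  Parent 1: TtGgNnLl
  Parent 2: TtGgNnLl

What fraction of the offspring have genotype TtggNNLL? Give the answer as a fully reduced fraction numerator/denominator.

TtGgNnLl gametes: TGNL×1, TGNl×1, TGnL×1, TGnl×1, TgNL×1, TgNl×1, TgnL×1, Tgnl×1, tGNL×1, tGNl×1, tGnL×1, tGnl×1, tgNL×1, tgNl×1, tgnL×1, tgnl×1
TtGgNnLl gametes: TGNL×1, TGNl×1, TGnL×1, TGnl×1, TgNL×1, TgNl×1, TgnL×1, Tgnl×1, tGNL×1, tGNl×1, tGnL×1, tGnl×1, tgNL×1, tgNl×1, tgnL×1, tgnl×1
TtGgNnLl×TtGgNnLl grid (16·16=256): TTGGNNLL=1 TTGGNNLl=2 TTGGNNll=1 TTGGNnLL=2 TTGGNnLl=4 TTGGNnll=2 TTGGnnLL=1 TTGGnnLl=2 TTGGnnll=1 TTGgNNLL=2 TTGgNNLl=4 TTGgNNll=2 TTGgNnLL=4 TTGgNnLl=8 TTGgNnll=4 TTGgnnLL=2 TTGgnnLl=4 TTGgnnll=2 TTggNNLL=1 TTggNNLl=2 TTggNNll=1 TTggNnLL=2 TTggNnLl=4 TTggNnll=2 TTggnnLL=1 TTggnnLl=2 TTggnnll=1 TtGGNNLL=2 TtGGNNLl=4 TtGGNNll=2 TtGGNnLL=4 TtGGNnLl=8 TtGGNnll=4 TtGGnnLL=2 TtGGnnLl=4 TtGGnnll=2 TtGgNNLL=4 TtGgNNLl=8 TtGgNNll=4 TtGgNnLL=8 TtGgNnLl=16 TtGgNnll=8 TtGgnnLL=4 TtGgnnLl=8 TtGgnnll=4 TtggNNLL=2 TtggNNLl=4 TtggNNll=2 TtggNnLL=4 TtggNnLl=8 TtggNnll=4 TtggnnLL=2 TtggnnLl=4 Ttggnnll=2 ttGGNNLL=1 ttGGNNLl=2 ttGGNNll=1 ttGGNnLL=2 ttGGNnLl=4 ttGGNnll=2 ttGGnnLL=1 ttGGnnLl=2 ttGGnnll=1 ttGgNNLL=2 ttGgNNLl=4 ttGgNNll=2 ttGgNnLL=4 ttGgNnLl=8 ttGgNnll=4 ttGgnnLL=2 ttGgnnLl=4 ttGgnnll=2 ttggNNLL=1 ttggNNLl=2 ttggNNll=1 ttggNnLL=2 ttggNnLl=4 ttggNnll=2 ttggnnLL=1 ttggnnLl=2 ttggnnll=1
TtggNNLL hits 2/256; gcd=2; 2÷2/256÷2 = 1/128

P(TtggNNLL) = 1/128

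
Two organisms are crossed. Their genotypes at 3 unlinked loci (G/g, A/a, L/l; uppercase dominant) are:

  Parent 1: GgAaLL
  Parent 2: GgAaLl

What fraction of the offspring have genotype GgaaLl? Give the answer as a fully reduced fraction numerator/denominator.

P(GgaaLl) = 1/16

GgAaLL gametes: GAL×2, GaL×2, gAL×2, gaL×2
GgAaLl gametes: GAL×1, GAl×1, GaL×1, Gal×1, gAL×1, gAl×1, gaL×1, gal×1
GgAaLL×GgAaLl grid (8·8=64): GGAALL=2 GGAALl=2 GGAaLL=4 GGAaLl=4 GGaaLL=2 GGaaLl=2 GgAALL=4 GgAALl=4 GgAaLL=8 GgAaLl=8 GgaaLL=4 GgaaLl=4 ggAALL=2 ggAALl=2 ggAaLL=4 ggAaLl=4 ggaaLL=2 ggaaLl=2
GgaaLl hits 4/64; gcd=4; 4÷4/64÷4 = 1/16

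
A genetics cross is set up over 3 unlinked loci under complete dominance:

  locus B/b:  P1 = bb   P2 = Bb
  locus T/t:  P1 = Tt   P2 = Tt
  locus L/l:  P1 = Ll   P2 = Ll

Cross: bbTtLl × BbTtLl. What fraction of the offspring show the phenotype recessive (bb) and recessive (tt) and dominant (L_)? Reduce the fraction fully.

bbTtLl gametes: bTL×2, bTl×2, btL×2, btl×2
BbTtLl gametes: BTL×1, BTl×1, BtL×1, Btl×1, bTL×1, bTl×1, btL×1, btl×1
bbTtLl×BbTtLl grid (8·8=64): BbTTLL=2 BbTTLl=4 BbTTll=2 BbTtLL=4 BbTtLl=8 BbTtll=4 BbttLL=2 BbttLl=4 Bbttll=2 bbTTLL=2 bbTTLl=4 bbTTll=2 bbTtLL=4 bbTtLl=8 bbTtll=4 bbttLL=2 bbttLl=4 bbttll=2
bb tt L_ hits 6/64; gcd=2; 6÷2/64÷2 = 3/32

P(bb tt L_) = 3/32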